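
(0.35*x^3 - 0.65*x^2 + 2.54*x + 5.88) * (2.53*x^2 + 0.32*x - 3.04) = 0.8855*x^5 - 1.5325*x^4 + 5.1542*x^3 + 17.6652*x^2 - 5.84*x - 17.8752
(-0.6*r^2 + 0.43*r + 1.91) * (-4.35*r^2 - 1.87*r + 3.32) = 2.61*r^4 - 0.7485*r^3 - 11.1046*r^2 - 2.1441*r + 6.3412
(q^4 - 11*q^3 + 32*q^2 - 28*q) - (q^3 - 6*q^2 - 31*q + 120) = q^4 - 12*q^3 + 38*q^2 + 3*q - 120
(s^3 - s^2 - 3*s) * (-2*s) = -2*s^4 + 2*s^3 + 6*s^2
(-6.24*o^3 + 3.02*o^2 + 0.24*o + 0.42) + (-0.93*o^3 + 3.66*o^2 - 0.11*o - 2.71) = -7.17*o^3 + 6.68*o^2 + 0.13*o - 2.29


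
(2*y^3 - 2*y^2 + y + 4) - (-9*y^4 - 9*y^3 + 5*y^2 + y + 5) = 9*y^4 + 11*y^3 - 7*y^2 - 1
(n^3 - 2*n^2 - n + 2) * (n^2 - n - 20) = n^5 - 3*n^4 - 19*n^3 + 43*n^2 + 18*n - 40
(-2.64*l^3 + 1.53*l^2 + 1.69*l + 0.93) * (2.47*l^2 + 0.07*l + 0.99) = -6.5208*l^5 + 3.5943*l^4 + 1.6678*l^3 + 3.9301*l^2 + 1.7382*l + 0.9207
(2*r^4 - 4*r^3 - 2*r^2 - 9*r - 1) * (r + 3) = 2*r^5 + 2*r^4 - 14*r^3 - 15*r^2 - 28*r - 3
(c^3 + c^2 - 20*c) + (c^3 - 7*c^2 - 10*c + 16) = 2*c^3 - 6*c^2 - 30*c + 16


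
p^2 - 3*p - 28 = (p - 7)*(p + 4)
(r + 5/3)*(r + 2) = r^2 + 11*r/3 + 10/3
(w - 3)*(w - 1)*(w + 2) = w^3 - 2*w^2 - 5*w + 6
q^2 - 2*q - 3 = (q - 3)*(q + 1)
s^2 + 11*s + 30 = (s + 5)*(s + 6)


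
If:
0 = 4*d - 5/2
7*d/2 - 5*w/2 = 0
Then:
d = 5/8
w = 7/8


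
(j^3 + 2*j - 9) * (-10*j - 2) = -10*j^4 - 2*j^3 - 20*j^2 + 86*j + 18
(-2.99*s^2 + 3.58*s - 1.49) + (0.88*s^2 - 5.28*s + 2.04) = -2.11*s^2 - 1.7*s + 0.55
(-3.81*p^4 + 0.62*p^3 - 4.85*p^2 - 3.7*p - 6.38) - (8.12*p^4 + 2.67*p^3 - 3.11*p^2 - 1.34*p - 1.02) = -11.93*p^4 - 2.05*p^3 - 1.74*p^2 - 2.36*p - 5.36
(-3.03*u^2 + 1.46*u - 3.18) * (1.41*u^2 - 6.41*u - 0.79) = -4.2723*u^4 + 21.4809*u^3 - 11.4487*u^2 + 19.2304*u + 2.5122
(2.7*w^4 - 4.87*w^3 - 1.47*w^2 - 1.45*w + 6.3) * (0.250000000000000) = 0.675*w^4 - 1.2175*w^3 - 0.3675*w^2 - 0.3625*w + 1.575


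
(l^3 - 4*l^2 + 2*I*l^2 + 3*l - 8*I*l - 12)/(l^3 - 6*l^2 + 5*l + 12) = (l^2 + 2*I*l + 3)/(l^2 - 2*l - 3)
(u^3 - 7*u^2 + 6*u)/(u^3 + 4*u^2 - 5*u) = (u - 6)/(u + 5)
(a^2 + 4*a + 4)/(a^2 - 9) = (a^2 + 4*a + 4)/(a^2 - 9)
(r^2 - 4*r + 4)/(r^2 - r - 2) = (r - 2)/(r + 1)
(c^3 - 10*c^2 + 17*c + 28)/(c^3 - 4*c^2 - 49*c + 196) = (c + 1)/(c + 7)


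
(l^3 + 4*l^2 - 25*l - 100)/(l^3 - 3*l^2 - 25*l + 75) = (l + 4)/(l - 3)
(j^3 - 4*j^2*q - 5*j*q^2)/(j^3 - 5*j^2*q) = (j + q)/j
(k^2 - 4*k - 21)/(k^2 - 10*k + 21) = (k + 3)/(k - 3)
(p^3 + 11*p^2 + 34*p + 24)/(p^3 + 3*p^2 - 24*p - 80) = (p^2 + 7*p + 6)/(p^2 - p - 20)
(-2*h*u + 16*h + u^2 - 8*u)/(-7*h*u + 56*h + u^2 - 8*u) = (-2*h + u)/(-7*h + u)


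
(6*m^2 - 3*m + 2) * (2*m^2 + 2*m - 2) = 12*m^4 + 6*m^3 - 14*m^2 + 10*m - 4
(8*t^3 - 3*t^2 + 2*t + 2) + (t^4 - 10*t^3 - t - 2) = t^4 - 2*t^3 - 3*t^2 + t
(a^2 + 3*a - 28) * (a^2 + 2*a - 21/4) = a^4 + 5*a^3 - 109*a^2/4 - 287*a/4 + 147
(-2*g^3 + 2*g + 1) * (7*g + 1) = -14*g^4 - 2*g^3 + 14*g^2 + 9*g + 1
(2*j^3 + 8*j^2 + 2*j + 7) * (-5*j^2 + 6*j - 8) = -10*j^5 - 28*j^4 + 22*j^3 - 87*j^2 + 26*j - 56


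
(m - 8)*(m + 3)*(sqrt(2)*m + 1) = sqrt(2)*m^3 - 5*sqrt(2)*m^2 + m^2 - 24*sqrt(2)*m - 5*m - 24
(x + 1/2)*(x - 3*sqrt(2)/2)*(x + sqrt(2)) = x^3 - sqrt(2)*x^2/2 + x^2/2 - 3*x - sqrt(2)*x/4 - 3/2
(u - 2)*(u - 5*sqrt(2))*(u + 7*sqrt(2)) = u^3 - 2*u^2 + 2*sqrt(2)*u^2 - 70*u - 4*sqrt(2)*u + 140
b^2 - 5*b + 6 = (b - 3)*(b - 2)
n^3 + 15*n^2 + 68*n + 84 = (n + 2)*(n + 6)*(n + 7)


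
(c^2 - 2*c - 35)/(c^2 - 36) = (c^2 - 2*c - 35)/(c^2 - 36)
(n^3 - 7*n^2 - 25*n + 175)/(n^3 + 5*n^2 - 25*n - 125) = (n - 7)/(n + 5)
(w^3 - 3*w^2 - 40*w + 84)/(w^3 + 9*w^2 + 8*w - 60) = (w - 7)/(w + 5)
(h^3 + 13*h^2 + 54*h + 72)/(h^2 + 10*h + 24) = h + 3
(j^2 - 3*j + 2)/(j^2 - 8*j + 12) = (j - 1)/(j - 6)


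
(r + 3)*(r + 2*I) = r^2 + 3*r + 2*I*r + 6*I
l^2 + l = l*(l + 1)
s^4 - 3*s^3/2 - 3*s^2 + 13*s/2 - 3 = (s - 3/2)*(s - 1)^2*(s + 2)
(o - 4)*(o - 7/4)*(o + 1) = o^3 - 19*o^2/4 + 5*o/4 + 7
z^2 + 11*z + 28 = (z + 4)*(z + 7)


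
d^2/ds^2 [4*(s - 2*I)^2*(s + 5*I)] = 24*s + 8*I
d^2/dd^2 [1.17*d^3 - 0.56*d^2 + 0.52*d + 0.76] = 7.02*d - 1.12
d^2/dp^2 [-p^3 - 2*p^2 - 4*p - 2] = -6*p - 4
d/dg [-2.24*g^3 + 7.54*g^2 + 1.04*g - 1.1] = -6.72*g^2 + 15.08*g + 1.04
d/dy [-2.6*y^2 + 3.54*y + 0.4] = 3.54 - 5.2*y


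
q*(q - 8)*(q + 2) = q^3 - 6*q^2 - 16*q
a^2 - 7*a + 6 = (a - 6)*(a - 1)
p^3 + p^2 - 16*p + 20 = (p - 2)^2*(p + 5)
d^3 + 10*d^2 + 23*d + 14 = (d + 1)*(d + 2)*(d + 7)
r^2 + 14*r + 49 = (r + 7)^2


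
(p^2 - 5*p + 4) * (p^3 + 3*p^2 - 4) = p^5 - 2*p^4 - 11*p^3 + 8*p^2 + 20*p - 16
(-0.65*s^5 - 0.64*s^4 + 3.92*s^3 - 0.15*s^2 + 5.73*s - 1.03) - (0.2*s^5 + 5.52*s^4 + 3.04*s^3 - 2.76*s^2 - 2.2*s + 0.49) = -0.85*s^5 - 6.16*s^4 + 0.88*s^3 + 2.61*s^2 + 7.93*s - 1.52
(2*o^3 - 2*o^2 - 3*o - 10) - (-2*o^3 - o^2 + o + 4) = 4*o^3 - o^2 - 4*o - 14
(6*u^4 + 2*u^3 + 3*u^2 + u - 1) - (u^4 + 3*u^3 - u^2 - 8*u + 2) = 5*u^4 - u^3 + 4*u^2 + 9*u - 3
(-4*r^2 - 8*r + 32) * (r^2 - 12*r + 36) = -4*r^4 + 40*r^3 - 16*r^2 - 672*r + 1152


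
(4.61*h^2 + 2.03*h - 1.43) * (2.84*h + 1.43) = 13.0924*h^3 + 12.3575*h^2 - 1.1583*h - 2.0449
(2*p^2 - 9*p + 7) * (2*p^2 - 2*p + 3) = 4*p^4 - 22*p^3 + 38*p^2 - 41*p + 21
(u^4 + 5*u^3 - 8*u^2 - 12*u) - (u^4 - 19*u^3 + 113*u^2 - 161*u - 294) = 24*u^3 - 121*u^2 + 149*u + 294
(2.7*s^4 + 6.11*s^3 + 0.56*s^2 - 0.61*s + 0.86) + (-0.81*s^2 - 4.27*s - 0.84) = 2.7*s^4 + 6.11*s^3 - 0.25*s^2 - 4.88*s + 0.02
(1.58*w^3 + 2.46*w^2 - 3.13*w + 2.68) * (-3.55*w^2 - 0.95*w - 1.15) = -5.609*w^5 - 10.234*w^4 + 6.9575*w^3 - 9.3695*w^2 + 1.0535*w - 3.082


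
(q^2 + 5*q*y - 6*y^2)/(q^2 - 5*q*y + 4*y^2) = (-q - 6*y)/(-q + 4*y)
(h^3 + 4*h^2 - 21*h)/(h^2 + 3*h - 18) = h*(h + 7)/(h + 6)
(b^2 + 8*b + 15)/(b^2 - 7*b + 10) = (b^2 + 8*b + 15)/(b^2 - 7*b + 10)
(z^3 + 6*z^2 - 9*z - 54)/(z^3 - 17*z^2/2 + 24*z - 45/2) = 2*(z^2 + 9*z + 18)/(2*z^2 - 11*z + 15)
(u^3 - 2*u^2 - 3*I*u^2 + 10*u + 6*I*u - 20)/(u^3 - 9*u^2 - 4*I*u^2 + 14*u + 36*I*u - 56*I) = (u^2 - 3*I*u + 10)/(u^2 - u*(7 + 4*I) + 28*I)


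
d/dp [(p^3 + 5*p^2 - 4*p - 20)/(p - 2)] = 2*p + 7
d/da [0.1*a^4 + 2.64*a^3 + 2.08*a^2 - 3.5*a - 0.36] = 0.4*a^3 + 7.92*a^2 + 4.16*a - 3.5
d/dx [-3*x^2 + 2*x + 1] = 2 - 6*x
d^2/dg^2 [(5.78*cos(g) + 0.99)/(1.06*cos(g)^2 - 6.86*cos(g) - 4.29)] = (-0.0126248602172276*cos(g)^5 - 0.0903538422584523*cos(g)^4 - 0.239337001259199*cos(g)^3 + 0.218072123779619*cos(g)^2 + 0.0724512122282771*cos(g) - 0.462704919235811)/(0.00231528578378223*cos(g)^6 - 0.0449514919153192*cos(g)^5 + 0.262801421228125*cos(g)^4 - 0.263713285547591*cos(g)^3 - 1.06360197836666*cos(g)^2 - 0.736286714452409*cos(g) - 0.153482507531625)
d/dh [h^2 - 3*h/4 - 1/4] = 2*h - 3/4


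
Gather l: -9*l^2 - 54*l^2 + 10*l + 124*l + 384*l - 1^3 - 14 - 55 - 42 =-63*l^2 + 518*l - 112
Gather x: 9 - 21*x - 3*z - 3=-21*x - 3*z + 6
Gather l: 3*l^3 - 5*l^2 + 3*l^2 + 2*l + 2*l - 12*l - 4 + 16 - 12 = 3*l^3 - 2*l^2 - 8*l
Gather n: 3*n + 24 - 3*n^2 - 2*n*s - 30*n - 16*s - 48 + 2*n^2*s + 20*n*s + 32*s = n^2*(2*s - 3) + n*(18*s - 27) + 16*s - 24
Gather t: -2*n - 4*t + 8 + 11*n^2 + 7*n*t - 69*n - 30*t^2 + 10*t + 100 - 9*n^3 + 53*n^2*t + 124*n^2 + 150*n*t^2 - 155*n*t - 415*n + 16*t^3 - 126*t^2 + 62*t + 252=-9*n^3 + 135*n^2 - 486*n + 16*t^3 + t^2*(150*n - 156) + t*(53*n^2 - 148*n + 68) + 360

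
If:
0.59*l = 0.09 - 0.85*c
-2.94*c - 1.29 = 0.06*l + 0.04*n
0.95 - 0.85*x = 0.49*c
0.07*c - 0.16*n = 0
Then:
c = -0.45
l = 0.80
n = -0.20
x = 1.38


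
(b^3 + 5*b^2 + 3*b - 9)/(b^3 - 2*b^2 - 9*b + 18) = (b^2 + 2*b - 3)/(b^2 - 5*b + 6)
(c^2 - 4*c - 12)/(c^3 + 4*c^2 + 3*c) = (c^2 - 4*c - 12)/(c*(c^2 + 4*c + 3))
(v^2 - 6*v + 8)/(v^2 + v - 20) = (v - 2)/(v + 5)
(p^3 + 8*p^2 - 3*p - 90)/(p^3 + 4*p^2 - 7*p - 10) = (p^2 + 3*p - 18)/(p^2 - p - 2)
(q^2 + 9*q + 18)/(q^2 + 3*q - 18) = (q + 3)/(q - 3)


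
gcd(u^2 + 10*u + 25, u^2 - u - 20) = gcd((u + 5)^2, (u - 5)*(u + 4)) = 1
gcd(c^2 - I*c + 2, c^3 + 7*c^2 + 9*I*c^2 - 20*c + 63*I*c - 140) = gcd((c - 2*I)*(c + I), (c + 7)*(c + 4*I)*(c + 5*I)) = 1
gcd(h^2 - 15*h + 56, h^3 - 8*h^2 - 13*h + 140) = h - 7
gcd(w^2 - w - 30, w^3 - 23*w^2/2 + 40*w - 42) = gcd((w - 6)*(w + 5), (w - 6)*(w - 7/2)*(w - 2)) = w - 6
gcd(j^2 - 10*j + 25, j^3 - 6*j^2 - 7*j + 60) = j - 5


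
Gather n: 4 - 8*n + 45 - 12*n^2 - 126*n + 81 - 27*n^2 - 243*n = -39*n^2 - 377*n + 130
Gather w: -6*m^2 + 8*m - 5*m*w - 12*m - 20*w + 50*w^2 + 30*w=-6*m^2 - 4*m + 50*w^2 + w*(10 - 5*m)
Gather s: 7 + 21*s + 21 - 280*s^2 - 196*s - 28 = -280*s^2 - 175*s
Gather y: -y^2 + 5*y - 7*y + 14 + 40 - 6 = -y^2 - 2*y + 48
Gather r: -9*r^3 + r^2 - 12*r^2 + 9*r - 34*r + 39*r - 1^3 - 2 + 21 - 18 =-9*r^3 - 11*r^2 + 14*r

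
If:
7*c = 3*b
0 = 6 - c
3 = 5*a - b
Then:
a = 17/5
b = 14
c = 6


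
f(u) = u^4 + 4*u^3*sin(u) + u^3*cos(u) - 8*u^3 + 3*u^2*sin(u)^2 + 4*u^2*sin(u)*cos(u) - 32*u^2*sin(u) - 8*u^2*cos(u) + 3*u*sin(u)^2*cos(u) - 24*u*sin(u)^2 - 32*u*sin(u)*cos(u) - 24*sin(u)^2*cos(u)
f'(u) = -u^3*sin(u) + 4*u^3*cos(u) + 4*u^3 - 4*u^2*sin(u)^2 + 6*u^2*sin(u)*cos(u) + 20*u^2*sin(u) + 4*u^2*cos(u)^2 - 29*u^2*cos(u) - 24*u^2 - 3*u*sin(u)^3 + 38*u*sin(u)^2 + 6*u*sin(u)*cos(u)^2 - 40*u*sin(u)*cos(u) - 64*u*sin(u) - 32*u*cos(u)^2 - 16*u*cos(u) + 24*sin(u)^3 + 3*sin(u)^2*cos(u) - 24*sin(u)^2 - 48*sin(u)*cos(u)^2 - 32*sin(u)*cos(u)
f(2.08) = -130.84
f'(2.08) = 1.85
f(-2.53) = 465.48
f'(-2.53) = -130.80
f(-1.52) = 159.10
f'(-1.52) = -340.12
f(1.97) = -130.52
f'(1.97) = -7.86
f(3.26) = -98.10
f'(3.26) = 38.91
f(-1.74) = 237.98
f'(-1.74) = -369.73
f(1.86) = -129.05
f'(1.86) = -19.05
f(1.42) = -109.15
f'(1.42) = -72.43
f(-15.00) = 96158.93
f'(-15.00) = -8470.83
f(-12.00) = 26575.78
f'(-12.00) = -15740.24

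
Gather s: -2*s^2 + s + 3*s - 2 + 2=-2*s^2 + 4*s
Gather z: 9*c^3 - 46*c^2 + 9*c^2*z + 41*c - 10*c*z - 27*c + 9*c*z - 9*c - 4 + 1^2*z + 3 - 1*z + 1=9*c^3 - 46*c^2 + 5*c + z*(9*c^2 - c)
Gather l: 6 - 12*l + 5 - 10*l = 11 - 22*l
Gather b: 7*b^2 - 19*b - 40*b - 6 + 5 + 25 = 7*b^2 - 59*b + 24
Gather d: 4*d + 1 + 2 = 4*d + 3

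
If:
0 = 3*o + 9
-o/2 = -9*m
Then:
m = -1/6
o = -3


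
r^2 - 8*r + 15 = (r - 5)*(r - 3)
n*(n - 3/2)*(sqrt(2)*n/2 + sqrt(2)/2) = sqrt(2)*n^3/2 - sqrt(2)*n^2/4 - 3*sqrt(2)*n/4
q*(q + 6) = q^2 + 6*q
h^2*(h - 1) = h^3 - h^2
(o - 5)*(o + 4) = o^2 - o - 20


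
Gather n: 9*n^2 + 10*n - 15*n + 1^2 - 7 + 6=9*n^2 - 5*n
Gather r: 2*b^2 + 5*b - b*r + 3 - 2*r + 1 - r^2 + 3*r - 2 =2*b^2 + 5*b - r^2 + r*(1 - b) + 2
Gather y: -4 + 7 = 3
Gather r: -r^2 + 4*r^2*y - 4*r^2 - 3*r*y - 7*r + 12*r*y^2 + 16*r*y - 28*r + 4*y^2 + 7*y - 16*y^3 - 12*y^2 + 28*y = r^2*(4*y - 5) + r*(12*y^2 + 13*y - 35) - 16*y^3 - 8*y^2 + 35*y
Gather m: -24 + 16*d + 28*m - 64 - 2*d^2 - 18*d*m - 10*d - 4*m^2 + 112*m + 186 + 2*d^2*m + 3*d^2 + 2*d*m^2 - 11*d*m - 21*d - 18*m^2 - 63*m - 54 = d^2 - 15*d + m^2*(2*d - 22) + m*(2*d^2 - 29*d + 77) + 44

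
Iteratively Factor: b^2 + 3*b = (b + 3)*(b)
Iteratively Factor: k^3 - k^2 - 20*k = (k - 5)*(k^2 + 4*k) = k*(k - 5)*(k + 4)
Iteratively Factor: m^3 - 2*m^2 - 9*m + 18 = (m - 2)*(m^2 - 9) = (m - 3)*(m - 2)*(m + 3)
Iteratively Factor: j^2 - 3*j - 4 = (j + 1)*(j - 4)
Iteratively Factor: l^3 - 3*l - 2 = (l + 1)*(l^2 - l - 2) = (l + 1)^2*(l - 2)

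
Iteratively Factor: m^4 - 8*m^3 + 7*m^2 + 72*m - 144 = (m - 4)*(m^3 - 4*m^2 - 9*m + 36) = (m - 4)^2*(m^2 - 9) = (m - 4)^2*(m + 3)*(m - 3)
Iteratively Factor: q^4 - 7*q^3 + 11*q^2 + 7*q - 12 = (q + 1)*(q^3 - 8*q^2 + 19*q - 12) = (q - 1)*(q + 1)*(q^2 - 7*q + 12) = (q - 3)*(q - 1)*(q + 1)*(q - 4)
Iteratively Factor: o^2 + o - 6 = (o - 2)*(o + 3)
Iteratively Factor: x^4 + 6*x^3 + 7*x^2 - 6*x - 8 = (x + 1)*(x^3 + 5*x^2 + 2*x - 8) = (x + 1)*(x + 2)*(x^2 + 3*x - 4) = (x - 1)*(x + 1)*(x + 2)*(x + 4)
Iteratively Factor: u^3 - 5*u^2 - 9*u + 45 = (u - 5)*(u^2 - 9) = (u - 5)*(u - 3)*(u + 3)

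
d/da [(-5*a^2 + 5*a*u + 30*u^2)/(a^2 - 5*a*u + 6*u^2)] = 20*u/(a^2 - 4*a*u + 4*u^2)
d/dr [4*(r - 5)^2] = 8*r - 40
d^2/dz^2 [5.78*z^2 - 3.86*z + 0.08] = 11.5600000000000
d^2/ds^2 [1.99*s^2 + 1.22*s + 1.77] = 3.98000000000000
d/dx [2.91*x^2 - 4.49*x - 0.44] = 5.82*x - 4.49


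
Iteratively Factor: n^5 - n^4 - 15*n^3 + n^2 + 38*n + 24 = (n - 2)*(n^4 + n^3 - 13*n^2 - 25*n - 12) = (n - 2)*(n + 1)*(n^3 - 13*n - 12) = (n - 2)*(n + 1)*(n + 3)*(n^2 - 3*n - 4) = (n - 4)*(n - 2)*(n + 1)*(n + 3)*(n + 1)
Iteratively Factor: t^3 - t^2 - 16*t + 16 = (t - 4)*(t^2 + 3*t - 4) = (t - 4)*(t - 1)*(t + 4)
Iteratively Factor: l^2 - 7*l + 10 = (l - 2)*(l - 5)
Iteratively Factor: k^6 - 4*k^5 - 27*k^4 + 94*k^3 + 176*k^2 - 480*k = (k)*(k^5 - 4*k^4 - 27*k^3 + 94*k^2 + 176*k - 480) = k*(k + 4)*(k^4 - 8*k^3 + 5*k^2 + 74*k - 120) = k*(k - 4)*(k + 4)*(k^3 - 4*k^2 - 11*k + 30) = k*(k - 5)*(k - 4)*(k + 4)*(k^2 + k - 6) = k*(k - 5)*(k - 4)*(k - 2)*(k + 4)*(k + 3)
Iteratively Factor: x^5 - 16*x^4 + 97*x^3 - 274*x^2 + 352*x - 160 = (x - 5)*(x^4 - 11*x^3 + 42*x^2 - 64*x + 32) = (x - 5)*(x - 4)*(x^3 - 7*x^2 + 14*x - 8) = (x - 5)*(x - 4)^2*(x^2 - 3*x + 2) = (x - 5)*(x - 4)^2*(x - 1)*(x - 2)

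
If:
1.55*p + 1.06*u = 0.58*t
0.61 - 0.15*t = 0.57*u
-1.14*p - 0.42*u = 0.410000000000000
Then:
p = -0.76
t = -0.05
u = 1.08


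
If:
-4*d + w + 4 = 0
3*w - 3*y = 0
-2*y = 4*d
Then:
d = 2/3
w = -4/3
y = -4/3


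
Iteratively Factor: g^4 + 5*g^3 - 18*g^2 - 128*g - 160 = (g - 5)*(g^3 + 10*g^2 + 32*g + 32) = (g - 5)*(g + 4)*(g^2 + 6*g + 8) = (g - 5)*(g + 4)^2*(g + 2)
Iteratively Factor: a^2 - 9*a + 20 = (a - 4)*(a - 5)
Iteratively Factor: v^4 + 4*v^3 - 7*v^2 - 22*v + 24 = (v - 2)*(v^3 + 6*v^2 + 5*v - 12) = (v - 2)*(v + 4)*(v^2 + 2*v - 3) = (v - 2)*(v - 1)*(v + 4)*(v + 3)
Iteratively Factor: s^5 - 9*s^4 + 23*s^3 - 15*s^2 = (s - 1)*(s^4 - 8*s^3 + 15*s^2) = s*(s - 1)*(s^3 - 8*s^2 + 15*s) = s*(s - 5)*(s - 1)*(s^2 - 3*s) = s^2*(s - 5)*(s - 1)*(s - 3)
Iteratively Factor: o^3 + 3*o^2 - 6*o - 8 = (o + 1)*(o^2 + 2*o - 8) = (o - 2)*(o + 1)*(o + 4)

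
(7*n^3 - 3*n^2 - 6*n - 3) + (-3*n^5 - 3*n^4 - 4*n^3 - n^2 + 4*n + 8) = -3*n^5 - 3*n^4 + 3*n^3 - 4*n^2 - 2*n + 5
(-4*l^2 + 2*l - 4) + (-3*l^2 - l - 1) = -7*l^2 + l - 5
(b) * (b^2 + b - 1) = b^3 + b^2 - b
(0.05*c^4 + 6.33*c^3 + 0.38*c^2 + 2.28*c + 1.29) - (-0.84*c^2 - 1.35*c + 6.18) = 0.05*c^4 + 6.33*c^3 + 1.22*c^2 + 3.63*c - 4.89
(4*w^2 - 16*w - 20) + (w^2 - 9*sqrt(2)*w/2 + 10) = 5*w^2 - 16*w - 9*sqrt(2)*w/2 - 10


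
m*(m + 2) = m^2 + 2*m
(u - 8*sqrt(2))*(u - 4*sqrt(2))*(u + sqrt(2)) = u^3 - 11*sqrt(2)*u^2 + 40*u + 64*sqrt(2)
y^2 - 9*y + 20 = (y - 5)*(y - 4)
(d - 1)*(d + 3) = d^2 + 2*d - 3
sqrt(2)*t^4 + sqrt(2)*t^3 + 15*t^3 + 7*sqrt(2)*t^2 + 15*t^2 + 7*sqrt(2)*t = t*(t + 1)*(t + 7*sqrt(2))*(sqrt(2)*t + 1)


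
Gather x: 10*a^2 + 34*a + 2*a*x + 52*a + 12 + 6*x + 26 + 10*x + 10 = 10*a^2 + 86*a + x*(2*a + 16) + 48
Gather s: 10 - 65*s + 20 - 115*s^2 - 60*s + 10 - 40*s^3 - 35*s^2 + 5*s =-40*s^3 - 150*s^2 - 120*s + 40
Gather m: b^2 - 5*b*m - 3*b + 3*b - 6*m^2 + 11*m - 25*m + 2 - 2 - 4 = b^2 - 6*m^2 + m*(-5*b - 14) - 4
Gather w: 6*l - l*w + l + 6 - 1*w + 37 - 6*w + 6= 7*l + w*(-l - 7) + 49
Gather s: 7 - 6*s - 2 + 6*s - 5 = 0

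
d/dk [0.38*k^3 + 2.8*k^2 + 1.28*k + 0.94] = 1.14*k^2 + 5.6*k + 1.28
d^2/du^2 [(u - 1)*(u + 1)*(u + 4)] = 6*u + 8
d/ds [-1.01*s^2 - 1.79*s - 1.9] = -2.02*s - 1.79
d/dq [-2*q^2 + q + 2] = 1 - 4*q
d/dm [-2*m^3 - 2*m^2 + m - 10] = -6*m^2 - 4*m + 1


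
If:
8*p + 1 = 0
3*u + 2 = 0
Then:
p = -1/8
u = -2/3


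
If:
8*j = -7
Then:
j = -7/8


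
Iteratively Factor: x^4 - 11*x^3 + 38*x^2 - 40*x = (x - 5)*(x^3 - 6*x^2 + 8*x) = x*(x - 5)*(x^2 - 6*x + 8) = x*(x - 5)*(x - 4)*(x - 2)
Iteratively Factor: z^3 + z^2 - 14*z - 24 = (z - 4)*(z^2 + 5*z + 6) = (z - 4)*(z + 3)*(z + 2)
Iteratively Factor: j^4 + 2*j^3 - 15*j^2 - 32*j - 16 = (j + 4)*(j^3 - 2*j^2 - 7*j - 4) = (j - 4)*(j + 4)*(j^2 + 2*j + 1) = (j - 4)*(j + 1)*(j + 4)*(j + 1)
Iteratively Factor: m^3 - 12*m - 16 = (m + 2)*(m^2 - 2*m - 8) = (m - 4)*(m + 2)*(m + 2)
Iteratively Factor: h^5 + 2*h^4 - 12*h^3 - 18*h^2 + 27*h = (h + 3)*(h^4 - h^3 - 9*h^2 + 9*h) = (h - 1)*(h + 3)*(h^3 - 9*h) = (h - 1)*(h + 3)^2*(h^2 - 3*h) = h*(h - 1)*(h + 3)^2*(h - 3)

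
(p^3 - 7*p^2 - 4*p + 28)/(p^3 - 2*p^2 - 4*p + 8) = (p - 7)/(p - 2)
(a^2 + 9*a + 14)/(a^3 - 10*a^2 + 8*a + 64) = (a + 7)/(a^2 - 12*a + 32)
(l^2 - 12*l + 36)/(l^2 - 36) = (l - 6)/(l + 6)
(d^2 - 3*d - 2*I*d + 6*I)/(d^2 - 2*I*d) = (d - 3)/d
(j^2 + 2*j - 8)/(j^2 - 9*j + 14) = (j + 4)/(j - 7)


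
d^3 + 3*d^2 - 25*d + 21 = (d - 3)*(d - 1)*(d + 7)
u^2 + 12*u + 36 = (u + 6)^2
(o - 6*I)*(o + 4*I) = o^2 - 2*I*o + 24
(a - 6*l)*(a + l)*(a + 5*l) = a^3 - 31*a*l^2 - 30*l^3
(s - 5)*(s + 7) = s^2 + 2*s - 35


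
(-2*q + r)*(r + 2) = -2*q*r - 4*q + r^2 + 2*r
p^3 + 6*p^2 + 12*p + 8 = (p + 2)^3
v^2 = v^2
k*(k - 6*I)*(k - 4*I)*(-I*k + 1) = -I*k^4 - 9*k^3 + 14*I*k^2 - 24*k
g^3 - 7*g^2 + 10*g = g*(g - 5)*(g - 2)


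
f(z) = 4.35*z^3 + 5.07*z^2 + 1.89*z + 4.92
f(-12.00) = -6804.48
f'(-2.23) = 44.17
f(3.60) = 280.38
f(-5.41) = -545.70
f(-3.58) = -136.46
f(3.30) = 222.70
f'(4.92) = 367.67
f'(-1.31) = 11.00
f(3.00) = 173.67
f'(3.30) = 177.47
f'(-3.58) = 132.84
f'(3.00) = 149.76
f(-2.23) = -22.32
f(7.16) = 1875.09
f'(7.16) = 743.51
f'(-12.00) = 1759.41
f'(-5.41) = 328.98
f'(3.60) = 207.52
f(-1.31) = 1.37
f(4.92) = 655.01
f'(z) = 13.05*z^2 + 10.14*z + 1.89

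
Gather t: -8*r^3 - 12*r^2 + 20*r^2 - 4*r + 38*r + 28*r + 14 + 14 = -8*r^3 + 8*r^2 + 62*r + 28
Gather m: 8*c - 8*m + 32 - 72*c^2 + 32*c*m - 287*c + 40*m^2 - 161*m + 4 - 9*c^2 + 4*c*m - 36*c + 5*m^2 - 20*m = -81*c^2 - 315*c + 45*m^2 + m*(36*c - 189) + 36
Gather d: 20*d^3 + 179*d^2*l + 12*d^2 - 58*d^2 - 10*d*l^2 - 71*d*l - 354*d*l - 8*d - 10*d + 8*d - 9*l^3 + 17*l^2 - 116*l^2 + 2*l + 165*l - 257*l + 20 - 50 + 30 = 20*d^3 + d^2*(179*l - 46) + d*(-10*l^2 - 425*l - 10) - 9*l^3 - 99*l^2 - 90*l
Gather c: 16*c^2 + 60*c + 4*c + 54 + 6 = 16*c^2 + 64*c + 60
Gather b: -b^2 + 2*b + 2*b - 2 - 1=-b^2 + 4*b - 3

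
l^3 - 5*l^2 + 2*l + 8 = (l - 4)*(l - 2)*(l + 1)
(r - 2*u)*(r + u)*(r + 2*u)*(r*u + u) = r^4*u + r^3*u^2 + r^3*u - 4*r^2*u^3 + r^2*u^2 - 4*r*u^4 - 4*r*u^3 - 4*u^4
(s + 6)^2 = s^2 + 12*s + 36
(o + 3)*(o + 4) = o^2 + 7*o + 12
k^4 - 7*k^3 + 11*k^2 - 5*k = k*(k - 5)*(k - 1)^2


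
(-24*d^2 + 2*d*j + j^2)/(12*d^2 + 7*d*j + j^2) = (-24*d^2 + 2*d*j + j^2)/(12*d^2 + 7*d*j + j^2)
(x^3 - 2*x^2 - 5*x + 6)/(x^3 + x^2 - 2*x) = (x - 3)/x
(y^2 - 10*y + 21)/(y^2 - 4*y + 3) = (y - 7)/(y - 1)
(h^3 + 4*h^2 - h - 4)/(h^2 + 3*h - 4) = h + 1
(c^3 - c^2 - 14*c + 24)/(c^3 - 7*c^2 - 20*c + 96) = (c - 2)/(c - 8)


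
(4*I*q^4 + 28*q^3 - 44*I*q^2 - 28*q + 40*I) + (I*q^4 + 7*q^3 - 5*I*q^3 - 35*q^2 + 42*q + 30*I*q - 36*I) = 5*I*q^4 + 35*q^3 - 5*I*q^3 - 35*q^2 - 44*I*q^2 + 14*q + 30*I*q + 4*I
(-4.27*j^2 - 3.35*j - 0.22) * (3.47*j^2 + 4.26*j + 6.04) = -14.8169*j^4 - 29.8147*j^3 - 40.8252*j^2 - 21.1712*j - 1.3288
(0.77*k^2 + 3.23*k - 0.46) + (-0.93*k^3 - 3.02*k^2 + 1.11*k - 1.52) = -0.93*k^3 - 2.25*k^2 + 4.34*k - 1.98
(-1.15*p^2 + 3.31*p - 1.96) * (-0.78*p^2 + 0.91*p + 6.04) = 0.897*p^4 - 3.6283*p^3 - 2.4051*p^2 + 18.2088*p - 11.8384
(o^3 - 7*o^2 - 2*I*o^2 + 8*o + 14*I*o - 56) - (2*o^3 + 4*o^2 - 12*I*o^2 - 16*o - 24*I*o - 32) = -o^3 - 11*o^2 + 10*I*o^2 + 24*o + 38*I*o - 24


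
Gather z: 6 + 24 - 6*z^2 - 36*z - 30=-6*z^2 - 36*z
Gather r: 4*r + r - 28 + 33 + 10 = 5*r + 15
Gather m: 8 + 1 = 9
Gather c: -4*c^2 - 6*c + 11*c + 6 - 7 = -4*c^2 + 5*c - 1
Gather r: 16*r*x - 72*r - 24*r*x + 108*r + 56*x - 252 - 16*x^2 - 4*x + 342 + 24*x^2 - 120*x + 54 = r*(36 - 8*x) + 8*x^2 - 68*x + 144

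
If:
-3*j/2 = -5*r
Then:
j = 10*r/3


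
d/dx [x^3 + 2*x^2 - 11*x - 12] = 3*x^2 + 4*x - 11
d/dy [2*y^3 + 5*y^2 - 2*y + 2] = 6*y^2 + 10*y - 2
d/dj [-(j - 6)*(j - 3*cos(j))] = -j + (6 - j)*(3*sin(j) + 1) + 3*cos(j)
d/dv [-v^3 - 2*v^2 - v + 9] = -3*v^2 - 4*v - 1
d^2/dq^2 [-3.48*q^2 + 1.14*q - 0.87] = -6.96000000000000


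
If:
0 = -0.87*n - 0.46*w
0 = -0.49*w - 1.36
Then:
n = 1.47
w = -2.78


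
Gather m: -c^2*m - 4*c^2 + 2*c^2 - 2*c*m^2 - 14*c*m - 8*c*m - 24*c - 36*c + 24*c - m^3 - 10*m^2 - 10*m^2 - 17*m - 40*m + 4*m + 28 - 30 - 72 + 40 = -2*c^2 - 36*c - m^3 + m^2*(-2*c - 20) + m*(-c^2 - 22*c - 53) - 34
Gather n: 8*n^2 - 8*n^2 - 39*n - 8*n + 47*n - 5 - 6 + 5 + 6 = 0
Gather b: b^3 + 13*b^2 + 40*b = b^3 + 13*b^2 + 40*b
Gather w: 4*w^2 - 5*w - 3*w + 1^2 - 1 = 4*w^2 - 8*w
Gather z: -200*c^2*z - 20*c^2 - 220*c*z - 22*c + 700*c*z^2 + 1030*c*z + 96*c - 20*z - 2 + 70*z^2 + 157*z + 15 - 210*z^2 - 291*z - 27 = -20*c^2 + 74*c + z^2*(700*c - 140) + z*(-200*c^2 + 810*c - 154) - 14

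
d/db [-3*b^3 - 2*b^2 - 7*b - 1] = -9*b^2 - 4*b - 7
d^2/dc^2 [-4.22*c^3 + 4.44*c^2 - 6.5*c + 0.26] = 8.88 - 25.32*c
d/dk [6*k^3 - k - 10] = 18*k^2 - 1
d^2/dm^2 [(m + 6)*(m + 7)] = 2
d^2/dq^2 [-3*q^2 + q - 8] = -6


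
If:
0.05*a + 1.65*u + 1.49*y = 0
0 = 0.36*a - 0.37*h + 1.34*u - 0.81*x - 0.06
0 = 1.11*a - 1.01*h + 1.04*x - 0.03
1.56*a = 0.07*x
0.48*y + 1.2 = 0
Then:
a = 0.11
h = 2.66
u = 2.25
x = 2.49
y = -2.50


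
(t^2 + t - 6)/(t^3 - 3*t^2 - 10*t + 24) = 1/(t - 4)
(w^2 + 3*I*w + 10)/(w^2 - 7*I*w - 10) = (w + 5*I)/(w - 5*I)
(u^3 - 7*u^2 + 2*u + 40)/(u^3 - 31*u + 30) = (u^2 - 2*u - 8)/(u^2 + 5*u - 6)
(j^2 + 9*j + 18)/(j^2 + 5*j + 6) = (j + 6)/(j + 2)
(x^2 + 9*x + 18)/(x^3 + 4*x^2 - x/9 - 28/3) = 9*(x + 6)/(9*x^2 + 9*x - 28)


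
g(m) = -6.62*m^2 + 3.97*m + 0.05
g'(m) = 3.97 - 13.24*m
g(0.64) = -0.12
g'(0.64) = -4.50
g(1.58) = -10.20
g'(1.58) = -16.95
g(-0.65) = -5.33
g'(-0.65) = 12.58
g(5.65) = -188.85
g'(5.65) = -70.84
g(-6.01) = -262.92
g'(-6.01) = 83.54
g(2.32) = -26.37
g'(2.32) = -26.75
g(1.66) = -11.60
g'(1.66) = -18.01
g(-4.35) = -142.49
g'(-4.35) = 61.56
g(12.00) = -905.59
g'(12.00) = -154.91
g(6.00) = -214.45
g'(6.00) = -75.47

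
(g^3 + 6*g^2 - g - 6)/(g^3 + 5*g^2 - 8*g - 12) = (g - 1)/(g - 2)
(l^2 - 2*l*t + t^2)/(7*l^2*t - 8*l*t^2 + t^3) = (-l + t)/(t*(-7*l + t))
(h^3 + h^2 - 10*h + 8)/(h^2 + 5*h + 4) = (h^2 - 3*h + 2)/(h + 1)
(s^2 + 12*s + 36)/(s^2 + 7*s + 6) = (s + 6)/(s + 1)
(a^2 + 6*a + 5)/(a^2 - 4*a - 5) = (a + 5)/(a - 5)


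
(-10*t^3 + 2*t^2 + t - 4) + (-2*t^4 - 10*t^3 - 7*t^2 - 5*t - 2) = -2*t^4 - 20*t^3 - 5*t^2 - 4*t - 6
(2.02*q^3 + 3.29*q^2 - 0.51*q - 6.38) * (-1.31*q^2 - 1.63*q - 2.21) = -2.6462*q^5 - 7.6025*q^4 - 9.1588*q^3 + 1.9182*q^2 + 11.5265*q + 14.0998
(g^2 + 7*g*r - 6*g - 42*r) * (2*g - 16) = 2*g^3 + 14*g^2*r - 28*g^2 - 196*g*r + 96*g + 672*r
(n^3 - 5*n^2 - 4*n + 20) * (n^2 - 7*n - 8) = n^5 - 12*n^4 + 23*n^3 + 88*n^2 - 108*n - 160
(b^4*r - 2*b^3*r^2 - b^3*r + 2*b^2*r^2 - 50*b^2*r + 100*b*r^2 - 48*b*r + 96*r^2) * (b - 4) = b^5*r - 2*b^4*r^2 - 5*b^4*r + 10*b^3*r^2 - 46*b^3*r + 92*b^2*r^2 + 152*b^2*r - 304*b*r^2 + 192*b*r - 384*r^2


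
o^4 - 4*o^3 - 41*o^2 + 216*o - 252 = (o - 6)*(o - 3)*(o - 2)*(o + 7)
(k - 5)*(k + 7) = k^2 + 2*k - 35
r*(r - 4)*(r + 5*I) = r^3 - 4*r^2 + 5*I*r^2 - 20*I*r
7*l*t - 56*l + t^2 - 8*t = (7*l + t)*(t - 8)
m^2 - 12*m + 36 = (m - 6)^2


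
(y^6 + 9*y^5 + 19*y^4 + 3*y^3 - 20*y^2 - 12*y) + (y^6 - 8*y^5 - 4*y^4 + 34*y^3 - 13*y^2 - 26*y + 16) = 2*y^6 + y^5 + 15*y^4 + 37*y^3 - 33*y^2 - 38*y + 16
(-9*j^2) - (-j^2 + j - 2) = -8*j^2 - j + 2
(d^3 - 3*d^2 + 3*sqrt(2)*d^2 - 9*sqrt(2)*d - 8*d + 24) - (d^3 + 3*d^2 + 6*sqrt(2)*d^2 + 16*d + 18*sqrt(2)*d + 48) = -6*d^2 - 3*sqrt(2)*d^2 - 27*sqrt(2)*d - 24*d - 24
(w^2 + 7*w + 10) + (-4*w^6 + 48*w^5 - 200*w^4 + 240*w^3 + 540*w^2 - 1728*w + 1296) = -4*w^6 + 48*w^5 - 200*w^4 + 240*w^3 + 541*w^2 - 1721*w + 1306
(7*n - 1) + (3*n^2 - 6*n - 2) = 3*n^2 + n - 3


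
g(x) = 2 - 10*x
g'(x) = -10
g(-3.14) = 33.40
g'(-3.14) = -10.00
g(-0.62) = 8.20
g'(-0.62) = -10.00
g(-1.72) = 19.20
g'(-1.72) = -10.00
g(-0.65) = 8.50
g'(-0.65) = -10.00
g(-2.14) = 23.40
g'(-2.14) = -10.00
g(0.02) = 1.80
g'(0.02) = -10.00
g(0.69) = -4.90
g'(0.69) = -10.00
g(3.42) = -32.20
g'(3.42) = -10.00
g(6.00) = -58.00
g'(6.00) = -10.00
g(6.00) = -58.00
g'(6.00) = -10.00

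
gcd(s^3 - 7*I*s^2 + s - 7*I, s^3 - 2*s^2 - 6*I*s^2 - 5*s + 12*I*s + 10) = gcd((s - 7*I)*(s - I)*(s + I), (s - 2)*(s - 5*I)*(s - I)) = s - I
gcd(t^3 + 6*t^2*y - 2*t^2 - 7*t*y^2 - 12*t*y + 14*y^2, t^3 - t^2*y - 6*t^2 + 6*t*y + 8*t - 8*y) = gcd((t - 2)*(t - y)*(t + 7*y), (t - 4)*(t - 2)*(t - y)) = -t^2 + t*y + 2*t - 2*y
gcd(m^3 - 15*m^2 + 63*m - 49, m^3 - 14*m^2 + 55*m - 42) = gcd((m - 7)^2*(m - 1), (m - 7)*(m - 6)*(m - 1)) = m^2 - 8*m + 7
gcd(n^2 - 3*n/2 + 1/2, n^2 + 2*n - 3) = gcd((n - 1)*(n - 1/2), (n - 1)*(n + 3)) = n - 1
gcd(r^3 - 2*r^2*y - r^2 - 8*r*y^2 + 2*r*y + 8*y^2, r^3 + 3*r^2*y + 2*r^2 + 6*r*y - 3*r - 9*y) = r - 1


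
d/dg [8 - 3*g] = -3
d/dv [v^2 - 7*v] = 2*v - 7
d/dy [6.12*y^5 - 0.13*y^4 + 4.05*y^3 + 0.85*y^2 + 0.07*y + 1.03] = 30.6*y^4 - 0.52*y^3 + 12.15*y^2 + 1.7*y + 0.07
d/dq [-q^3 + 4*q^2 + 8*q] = -3*q^2 + 8*q + 8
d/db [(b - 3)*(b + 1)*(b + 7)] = 3*b^2 + 10*b - 17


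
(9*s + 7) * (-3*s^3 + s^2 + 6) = -27*s^4 - 12*s^3 + 7*s^2 + 54*s + 42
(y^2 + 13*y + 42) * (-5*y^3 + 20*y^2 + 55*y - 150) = -5*y^5 - 45*y^4 + 105*y^3 + 1405*y^2 + 360*y - 6300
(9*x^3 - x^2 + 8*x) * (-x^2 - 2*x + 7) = -9*x^5 - 17*x^4 + 57*x^3 - 23*x^2 + 56*x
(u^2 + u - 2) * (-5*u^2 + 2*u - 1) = -5*u^4 - 3*u^3 + 11*u^2 - 5*u + 2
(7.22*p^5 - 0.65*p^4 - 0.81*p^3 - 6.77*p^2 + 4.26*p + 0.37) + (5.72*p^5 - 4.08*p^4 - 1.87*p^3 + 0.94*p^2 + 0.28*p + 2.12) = 12.94*p^5 - 4.73*p^4 - 2.68*p^3 - 5.83*p^2 + 4.54*p + 2.49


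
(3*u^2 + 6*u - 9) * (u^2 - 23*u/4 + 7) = 3*u^4 - 45*u^3/4 - 45*u^2/2 + 375*u/4 - 63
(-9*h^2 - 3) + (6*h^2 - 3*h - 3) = -3*h^2 - 3*h - 6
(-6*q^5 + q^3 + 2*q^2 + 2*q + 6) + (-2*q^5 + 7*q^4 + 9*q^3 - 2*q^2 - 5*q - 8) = -8*q^5 + 7*q^4 + 10*q^3 - 3*q - 2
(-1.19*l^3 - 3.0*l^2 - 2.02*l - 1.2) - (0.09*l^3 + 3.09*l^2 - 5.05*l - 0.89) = -1.28*l^3 - 6.09*l^2 + 3.03*l - 0.31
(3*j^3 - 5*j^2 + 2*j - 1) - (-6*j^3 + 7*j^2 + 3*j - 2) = 9*j^3 - 12*j^2 - j + 1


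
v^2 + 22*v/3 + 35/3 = (v + 7/3)*(v + 5)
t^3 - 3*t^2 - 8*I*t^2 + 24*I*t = t*(t - 3)*(t - 8*I)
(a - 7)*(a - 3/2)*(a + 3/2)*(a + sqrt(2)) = a^4 - 7*a^3 + sqrt(2)*a^3 - 7*sqrt(2)*a^2 - 9*a^2/4 - 9*sqrt(2)*a/4 + 63*a/4 + 63*sqrt(2)/4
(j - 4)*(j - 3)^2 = j^3 - 10*j^2 + 33*j - 36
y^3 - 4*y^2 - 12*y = y*(y - 6)*(y + 2)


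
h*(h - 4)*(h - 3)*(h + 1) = h^4 - 6*h^3 + 5*h^2 + 12*h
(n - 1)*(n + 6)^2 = n^3 + 11*n^2 + 24*n - 36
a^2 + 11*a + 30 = (a + 5)*(a + 6)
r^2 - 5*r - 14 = (r - 7)*(r + 2)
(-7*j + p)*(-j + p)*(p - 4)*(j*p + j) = 7*j^3*p^2 - 21*j^3*p - 28*j^3 - 8*j^2*p^3 + 24*j^2*p^2 + 32*j^2*p + j*p^4 - 3*j*p^3 - 4*j*p^2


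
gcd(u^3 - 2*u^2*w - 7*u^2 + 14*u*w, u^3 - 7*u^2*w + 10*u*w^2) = u^2 - 2*u*w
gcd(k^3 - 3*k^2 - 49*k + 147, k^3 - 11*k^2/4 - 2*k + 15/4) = k - 3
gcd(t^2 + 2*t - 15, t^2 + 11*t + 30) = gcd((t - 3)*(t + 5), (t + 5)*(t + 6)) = t + 5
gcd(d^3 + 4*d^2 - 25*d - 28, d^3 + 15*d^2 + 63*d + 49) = d^2 + 8*d + 7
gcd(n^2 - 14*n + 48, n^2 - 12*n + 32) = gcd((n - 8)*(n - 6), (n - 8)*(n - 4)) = n - 8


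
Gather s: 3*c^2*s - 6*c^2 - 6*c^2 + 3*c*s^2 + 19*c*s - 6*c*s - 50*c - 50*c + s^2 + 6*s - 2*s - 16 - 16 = -12*c^2 - 100*c + s^2*(3*c + 1) + s*(3*c^2 + 13*c + 4) - 32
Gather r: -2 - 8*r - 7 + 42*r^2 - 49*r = 42*r^2 - 57*r - 9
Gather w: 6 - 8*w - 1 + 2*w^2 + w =2*w^2 - 7*w + 5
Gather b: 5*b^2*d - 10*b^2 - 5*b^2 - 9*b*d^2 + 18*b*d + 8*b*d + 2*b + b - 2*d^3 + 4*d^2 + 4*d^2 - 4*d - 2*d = b^2*(5*d - 15) + b*(-9*d^2 + 26*d + 3) - 2*d^3 + 8*d^2 - 6*d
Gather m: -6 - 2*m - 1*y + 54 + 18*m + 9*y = 16*m + 8*y + 48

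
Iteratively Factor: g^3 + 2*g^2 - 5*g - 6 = (g - 2)*(g^2 + 4*g + 3) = (g - 2)*(g + 1)*(g + 3)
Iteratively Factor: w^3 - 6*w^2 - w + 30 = (w - 5)*(w^2 - w - 6) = (w - 5)*(w + 2)*(w - 3)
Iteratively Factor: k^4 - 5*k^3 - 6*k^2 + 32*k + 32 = (k - 4)*(k^3 - k^2 - 10*k - 8) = (k - 4)*(k + 2)*(k^2 - 3*k - 4) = (k - 4)^2*(k + 2)*(k + 1)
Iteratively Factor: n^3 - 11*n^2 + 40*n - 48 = (n - 3)*(n^2 - 8*n + 16) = (n - 4)*(n - 3)*(n - 4)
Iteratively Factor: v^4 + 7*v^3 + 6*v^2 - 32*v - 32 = (v + 4)*(v^3 + 3*v^2 - 6*v - 8) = (v - 2)*(v + 4)*(v^2 + 5*v + 4) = (v - 2)*(v + 4)^2*(v + 1)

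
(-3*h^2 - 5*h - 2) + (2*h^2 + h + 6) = -h^2 - 4*h + 4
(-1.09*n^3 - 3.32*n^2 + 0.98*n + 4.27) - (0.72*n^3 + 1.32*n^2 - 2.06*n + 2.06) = -1.81*n^3 - 4.64*n^2 + 3.04*n + 2.21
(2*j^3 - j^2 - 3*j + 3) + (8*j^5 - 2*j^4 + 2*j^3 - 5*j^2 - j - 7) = 8*j^5 - 2*j^4 + 4*j^3 - 6*j^2 - 4*j - 4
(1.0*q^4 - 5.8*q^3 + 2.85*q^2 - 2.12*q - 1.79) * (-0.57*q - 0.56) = -0.57*q^5 + 2.746*q^4 + 1.6235*q^3 - 0.3876*q^2 + 2.2075*q + 1.0024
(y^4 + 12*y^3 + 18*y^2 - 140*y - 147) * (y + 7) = y^5 + 19*y^4 + 102*y^3 - 14*y^2 - 1127*y - 1029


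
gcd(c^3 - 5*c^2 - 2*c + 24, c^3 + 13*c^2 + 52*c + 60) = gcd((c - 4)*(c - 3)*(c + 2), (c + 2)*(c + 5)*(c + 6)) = c + 2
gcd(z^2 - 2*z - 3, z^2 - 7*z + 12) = z - 3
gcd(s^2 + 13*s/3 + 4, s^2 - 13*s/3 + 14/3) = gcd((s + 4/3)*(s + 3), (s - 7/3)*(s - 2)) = 1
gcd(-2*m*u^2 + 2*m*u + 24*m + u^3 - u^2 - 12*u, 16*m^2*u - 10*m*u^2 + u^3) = -2*m + u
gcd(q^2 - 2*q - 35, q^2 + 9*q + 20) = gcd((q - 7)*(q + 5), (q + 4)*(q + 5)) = q + 5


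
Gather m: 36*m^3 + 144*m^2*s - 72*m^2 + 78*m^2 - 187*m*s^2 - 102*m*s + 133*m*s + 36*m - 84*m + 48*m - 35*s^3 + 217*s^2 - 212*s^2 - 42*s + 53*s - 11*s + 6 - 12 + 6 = 36*m^3 + m^2*(144*s + 6) + m*(-187*s^2 + 31*s) - 35*s^3 + 5*s^2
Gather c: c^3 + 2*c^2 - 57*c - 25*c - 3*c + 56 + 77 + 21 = c^3 + 2*c^2 - 85*c + 154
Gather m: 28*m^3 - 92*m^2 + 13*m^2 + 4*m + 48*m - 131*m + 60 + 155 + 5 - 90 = 28*m^3 - 79*m^2 - 79*m + 130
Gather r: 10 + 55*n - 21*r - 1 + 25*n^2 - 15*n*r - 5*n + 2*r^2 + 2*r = 25*n^2 + 50*n + 2*r^2 + r*(-15*n - 19) + 9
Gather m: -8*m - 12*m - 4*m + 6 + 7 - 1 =12 - 24*m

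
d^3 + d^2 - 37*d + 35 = (d - 5)*(d - 1)*(d + 7)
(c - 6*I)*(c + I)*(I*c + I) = I*c^3 + 5*c^2 + I*c^2 + 5*c + 6*I*c + 6*I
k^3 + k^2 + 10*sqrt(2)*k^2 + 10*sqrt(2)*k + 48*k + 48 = (k + 1)*(k + 4*sqrt(2))*(k + 6*sqrt(2))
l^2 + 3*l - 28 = (l - 4)*(l + 7)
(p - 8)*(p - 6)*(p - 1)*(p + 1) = p^4 - 14*p^3 + 47*p^2 + 14*p - 48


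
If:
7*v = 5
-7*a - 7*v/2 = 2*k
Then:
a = -2*k/7 - 5/14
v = 5/7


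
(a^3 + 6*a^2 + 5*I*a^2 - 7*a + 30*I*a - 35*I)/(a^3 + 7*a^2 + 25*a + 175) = (a - 1)/(a - 5*I)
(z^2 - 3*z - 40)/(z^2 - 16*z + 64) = (z + 5)/(z - 8)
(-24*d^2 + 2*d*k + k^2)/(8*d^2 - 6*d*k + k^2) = (-6*d - k)/(2*d - k)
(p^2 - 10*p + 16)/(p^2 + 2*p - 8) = (p - 8)/(p + 4)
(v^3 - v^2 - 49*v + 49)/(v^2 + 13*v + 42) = (v^2 - 8*v + 7)/(v + 6)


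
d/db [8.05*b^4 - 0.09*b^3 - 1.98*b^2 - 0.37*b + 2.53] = 32.2*b^3 - 0.27*b^2 - 3.96*b - 0.37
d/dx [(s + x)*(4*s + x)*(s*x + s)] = s*(4*s^2 + 10*s*x + 5*s + 3*x^2 + 2*x)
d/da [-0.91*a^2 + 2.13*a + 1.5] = 2.13 - 1.82*a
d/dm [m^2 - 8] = 2*m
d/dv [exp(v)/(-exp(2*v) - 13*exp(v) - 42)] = (exp(2*v) - 42)*exp(v)/(exp(4*v) + 26*exp(3*v) + 253*exp(2*v) + 1092*exp(v) + 1764)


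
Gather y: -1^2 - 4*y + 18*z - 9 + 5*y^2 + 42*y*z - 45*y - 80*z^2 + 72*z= 5*y^2 + y*(42*z - 49) - 80*z^2 + 90*z - 10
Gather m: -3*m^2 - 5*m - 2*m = -3*m^2 - 7*m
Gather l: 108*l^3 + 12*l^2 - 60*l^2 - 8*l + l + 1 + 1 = 108*l^3 - 48*l^2 - 7*l + 2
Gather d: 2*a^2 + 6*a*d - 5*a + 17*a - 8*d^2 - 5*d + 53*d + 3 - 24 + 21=2*a^2 + 12*a - 8*d^2 + d*(6*a + 48)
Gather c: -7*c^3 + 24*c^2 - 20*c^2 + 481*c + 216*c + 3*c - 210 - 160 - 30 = -7*c^3 + 4*c^2 + 700*c - 400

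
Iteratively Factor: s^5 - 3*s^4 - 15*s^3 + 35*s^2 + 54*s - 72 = (s - 4)*(s^4 + s^3 - 11*s^2 - 9*s + 18) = (s - 4)*(s + 3)*(s^3 - 2*s^2 - 5*s + 6) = (s - 4)*(s - 3)*(s + 3)*(s^2 + s - 2) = (s - 4)*(s - 3)*(s - 1)*(s + 3)*(s + 2)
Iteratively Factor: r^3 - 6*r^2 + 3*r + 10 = (r - 2)*(r^2 - 4*r - 5) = (r - 2)*(r + 1)*(r - 5)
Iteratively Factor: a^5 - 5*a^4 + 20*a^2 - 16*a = (a)*(a^4 - 5*a^3 + 20*a - 16) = a*(a + 2)*(a^3 - 7*a^2 + 14*a - 8) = a*(a - 1)*(a + 2)*(a^2 - 6*a + 8) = a*(a - 4)*(a - 1)*(a + 2)*(a - 2)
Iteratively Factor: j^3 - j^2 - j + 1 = (j - 1)*(j^2 - 1) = (j - 1)^2*(j + 1)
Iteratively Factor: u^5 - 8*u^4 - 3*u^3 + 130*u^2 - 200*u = (u - 5)*(u^4 - 3*u^3 - 18*u^2 + 40*u) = (u - 5)*(u + 4)*(u^3 - 7*u^2 + 10*u) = (u - 5)^2*(u + 4)*(u^2 - 2*u) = u*(u - 5)^2*(u + 4)*(u - 2)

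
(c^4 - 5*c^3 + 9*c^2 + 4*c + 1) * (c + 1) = c^5 - 4*c^4 + 4*c^3 + 13*c^2 + 5*c + 1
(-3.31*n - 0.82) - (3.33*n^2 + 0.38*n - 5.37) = -3.33*n^2 - 3.69*n + 4.55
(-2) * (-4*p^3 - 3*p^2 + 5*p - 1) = 8*p^3 + 6*p^2 - 10*p + 2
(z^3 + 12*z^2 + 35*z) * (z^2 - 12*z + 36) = z^5 - 73*z^3 + 12*z^2 + 1260*z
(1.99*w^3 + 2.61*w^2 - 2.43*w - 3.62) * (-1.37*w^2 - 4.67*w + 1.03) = -2.7263*w^5 - 12.869*w^4 - 6.8099*w^3 + 18.9958*w^2 + 14.4025*w - 3.7286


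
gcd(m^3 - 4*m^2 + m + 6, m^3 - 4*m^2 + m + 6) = m^3 - 4*m^2 + m + 6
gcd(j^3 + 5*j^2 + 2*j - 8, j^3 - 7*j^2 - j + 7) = j - 1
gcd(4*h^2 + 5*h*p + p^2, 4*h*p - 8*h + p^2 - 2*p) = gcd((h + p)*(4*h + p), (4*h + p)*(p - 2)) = 4*h + p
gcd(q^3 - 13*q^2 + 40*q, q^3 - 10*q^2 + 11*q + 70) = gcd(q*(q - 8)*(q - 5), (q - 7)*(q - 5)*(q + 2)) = q - 5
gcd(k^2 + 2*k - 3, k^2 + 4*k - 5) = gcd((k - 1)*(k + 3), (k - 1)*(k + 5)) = k - 1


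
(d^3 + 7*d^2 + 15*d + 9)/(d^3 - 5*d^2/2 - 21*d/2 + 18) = 2*(d^2 + 4*d + 3)/(2*d^2 - 11*d + 12)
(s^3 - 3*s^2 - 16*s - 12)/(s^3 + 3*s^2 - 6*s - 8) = (s^2 - 4*s - 12)/(s^2 + 2*s - 8)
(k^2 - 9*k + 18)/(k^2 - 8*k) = (k^2 - 9*k + 18)/(k*(k - 8))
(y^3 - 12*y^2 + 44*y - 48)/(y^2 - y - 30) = (y^2 - 6*y + 8)/(y + 5)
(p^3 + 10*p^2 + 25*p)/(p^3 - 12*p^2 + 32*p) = (p^2 + 10*p + 25)/(p^2 - 12*p + 32)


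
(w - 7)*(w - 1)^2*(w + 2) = w^4 - 7*w^3 - 3*w^2 + 23*w - 14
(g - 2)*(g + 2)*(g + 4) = g^3 + 4*g^2 - 4*g - 16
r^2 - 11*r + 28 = (r - 7)*(r - 4)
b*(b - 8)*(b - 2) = b^3 - 10*b^2 + 16*b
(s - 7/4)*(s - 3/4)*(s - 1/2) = s^3 - 3*s^2 + 41*s/16 - 21/32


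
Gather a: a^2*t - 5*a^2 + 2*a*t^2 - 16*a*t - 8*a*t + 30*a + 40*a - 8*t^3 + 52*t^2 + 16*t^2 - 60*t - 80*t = a^2*(t - 5) + a*(2*t^2 - 24*t + 70) - 8*t^3 + 68*t^2 - 140*t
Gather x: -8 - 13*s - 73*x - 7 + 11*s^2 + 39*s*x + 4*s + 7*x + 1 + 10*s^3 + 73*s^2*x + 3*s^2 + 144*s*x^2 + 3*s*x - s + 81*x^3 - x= 10*s^3 + 14*s^2 + 144*s*x^2 - 10*s + 81*x^3 + x*(73*s^2 + 42*s - 67) - 14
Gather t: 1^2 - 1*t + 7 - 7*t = 8 - 8*t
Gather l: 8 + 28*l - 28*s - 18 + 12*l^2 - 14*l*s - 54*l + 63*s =12*l^2 + l*(-14*s - 26) + 35*s - 10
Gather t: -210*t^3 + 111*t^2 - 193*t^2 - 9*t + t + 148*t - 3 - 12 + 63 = -210*t^3 - 82*t^2 + 140*t + 48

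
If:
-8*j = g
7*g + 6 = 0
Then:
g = -6/7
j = 3/28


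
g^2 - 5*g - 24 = (g - 8)*(g + 3)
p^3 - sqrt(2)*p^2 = p^2*(p - sqrt(2))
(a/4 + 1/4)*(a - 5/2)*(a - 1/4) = a^3/4 - 7*a^2/16 - 17*a/32 + 5/32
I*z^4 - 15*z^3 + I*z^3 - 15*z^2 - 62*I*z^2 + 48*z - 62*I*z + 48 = (z + I)*(z + 6*I)*(z + 8*I)*(I*z + I)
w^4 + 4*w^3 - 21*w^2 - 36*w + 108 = (w - 3)*(w - 2)*(w + 3)*(w + 6)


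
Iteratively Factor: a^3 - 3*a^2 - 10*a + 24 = (a - 4)*(a^2 + a - 6) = (a - 4)*(a + 3)*(a - 2)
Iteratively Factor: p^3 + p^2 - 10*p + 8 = (p + 4)*(p^2 - 3*p + 2) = (p - 1)*(p + 4)*(p - 2)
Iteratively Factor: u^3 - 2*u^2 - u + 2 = (u - 1)*(u^2 - u - 2) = (u - 1)*(u + 1)*(u - 2)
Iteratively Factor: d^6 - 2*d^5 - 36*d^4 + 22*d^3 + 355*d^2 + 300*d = (d - 5)*(d^5 + 3*d^4 - 21*d^3 - 83*d^2 - 60*d) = (d - 5)*(d + 3)*(d^4 - 21*d^2 - 20*d) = (d - 5)^2*(d + 3)*(d^3 + 5*d^2 + 4*d) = (d - 5)^2*(d + 3)*(d + 4)*(d^2 + d) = d*(d - 5)^2*(d + 3)*(d + 4)*(d + 1)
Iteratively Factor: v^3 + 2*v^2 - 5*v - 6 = (v + 3)*(v^2 - v - 2) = (v - 2)*(v + 3)*(v + 1)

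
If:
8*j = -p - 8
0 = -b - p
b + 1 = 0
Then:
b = -1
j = -9/8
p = 1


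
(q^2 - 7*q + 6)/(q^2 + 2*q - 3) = (q - 6)/(q + 3)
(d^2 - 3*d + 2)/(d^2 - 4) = (d - 1)/(d + 2)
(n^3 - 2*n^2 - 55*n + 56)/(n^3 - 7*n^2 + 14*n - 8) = (n^2 - n - 56)/(n^2 - 6*n + 8)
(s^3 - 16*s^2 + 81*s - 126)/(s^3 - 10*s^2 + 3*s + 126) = (s - 3)/(s + 3)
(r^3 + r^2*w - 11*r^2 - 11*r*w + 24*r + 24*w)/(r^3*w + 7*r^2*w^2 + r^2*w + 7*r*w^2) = (r^3 + r^2*w - 11*r^2 - 11*r*w + 24*r + 24*w)/(r*w*(r^2 + 7*r*w + r + 7*w))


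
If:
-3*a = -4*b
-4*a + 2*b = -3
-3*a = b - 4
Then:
No Solution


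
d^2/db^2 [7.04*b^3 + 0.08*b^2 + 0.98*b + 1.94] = 42.24*b + 0.16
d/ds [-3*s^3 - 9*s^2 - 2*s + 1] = -9*s^2 - 18*s - 2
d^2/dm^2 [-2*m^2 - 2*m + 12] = -4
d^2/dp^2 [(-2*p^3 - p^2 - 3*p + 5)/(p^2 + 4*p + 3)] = 2*(-25*p^3 - 48*p^2 + 33*p + 92)/(p^6 + 12*p^5 + 57*p^4 + 136*p^3 + 171*p^2 + 108*p + 27)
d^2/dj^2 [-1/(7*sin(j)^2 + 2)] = 14*(14*sin(j)^4 - 25*sin(j)^2 + 2)/(7*sin(j)^2 + 2)^3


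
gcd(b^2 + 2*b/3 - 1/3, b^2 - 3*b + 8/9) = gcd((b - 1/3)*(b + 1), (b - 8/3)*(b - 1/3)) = b - 1/3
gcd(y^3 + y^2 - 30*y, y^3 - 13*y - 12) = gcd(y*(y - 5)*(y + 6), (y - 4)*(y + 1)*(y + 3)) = 1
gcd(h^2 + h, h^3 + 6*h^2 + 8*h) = h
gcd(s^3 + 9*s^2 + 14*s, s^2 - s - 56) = s + 7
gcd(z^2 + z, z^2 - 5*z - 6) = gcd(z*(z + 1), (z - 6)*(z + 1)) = z + 1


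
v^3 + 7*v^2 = v^2*(v + 7)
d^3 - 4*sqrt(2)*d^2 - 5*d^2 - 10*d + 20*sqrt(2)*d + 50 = (d - 5)*(d - 5*sqrt(2))*(d + sqrt(2))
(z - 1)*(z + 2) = z^2 + z - 2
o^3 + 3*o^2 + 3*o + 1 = (o + 1)^3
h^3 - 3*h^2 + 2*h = h*(h - 2)*(h - 1)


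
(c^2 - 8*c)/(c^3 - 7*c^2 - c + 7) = c*(c - 8)/(c^3 - 7*c^2 - c + 7)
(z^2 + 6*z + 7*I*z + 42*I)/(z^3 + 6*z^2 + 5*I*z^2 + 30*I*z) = (z + 7*I)/(z*(z + 5*I))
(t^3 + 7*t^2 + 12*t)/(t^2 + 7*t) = (t^2 + 7*t + 12)/(t + 7)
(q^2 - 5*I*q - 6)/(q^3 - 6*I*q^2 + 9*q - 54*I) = (q - 2*I)/(q^2 - 3*I*q + 18)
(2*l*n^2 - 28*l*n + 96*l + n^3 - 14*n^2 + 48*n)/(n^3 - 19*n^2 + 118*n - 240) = (2*l + n)/(n - 5)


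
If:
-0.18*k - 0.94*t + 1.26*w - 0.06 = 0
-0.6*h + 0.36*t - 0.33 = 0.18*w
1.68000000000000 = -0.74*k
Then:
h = 0.504255319148936*w - 0.327458309373203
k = -2.27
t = 1.34042553191489*w + 0.370902817711328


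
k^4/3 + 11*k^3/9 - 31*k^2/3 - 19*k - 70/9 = (k/3 + 1/3)*(k - 5)*(k + 2/3)*(k + 7)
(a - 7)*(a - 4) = a^2 - 11*a + 28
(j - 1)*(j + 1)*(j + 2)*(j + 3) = j^4 + 5*j^3 + 5*j^2 - 5*j - 6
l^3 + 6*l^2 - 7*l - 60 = (l - 3)*(l + 4)*(l + 5)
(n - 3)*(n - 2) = n^2 - 5*n + 6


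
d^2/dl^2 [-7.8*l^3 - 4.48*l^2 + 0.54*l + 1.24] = -46.8*l - 8.96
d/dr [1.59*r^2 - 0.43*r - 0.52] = 3.18*r - 0.43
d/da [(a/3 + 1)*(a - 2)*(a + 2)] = a^2 + 2*a - 4/3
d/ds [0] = 0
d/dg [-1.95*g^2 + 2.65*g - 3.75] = 2.65 - 3.9*g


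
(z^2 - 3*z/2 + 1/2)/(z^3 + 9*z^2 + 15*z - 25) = (z - 1/2)/(z^2 + 10*z + 25)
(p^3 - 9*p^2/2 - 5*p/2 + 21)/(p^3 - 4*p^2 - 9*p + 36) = (p^2 - 3*p/2 - 7)/(p^2 - p - 12)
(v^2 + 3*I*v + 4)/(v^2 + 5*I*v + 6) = (v + 4*I)/(v + 6*I)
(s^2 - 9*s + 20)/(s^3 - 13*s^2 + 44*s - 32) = (s - 5)/(s^2 - 9*s + 8)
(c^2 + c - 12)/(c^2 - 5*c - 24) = (-c^2 - c + 12)/(-c^2 + 5*c + 24)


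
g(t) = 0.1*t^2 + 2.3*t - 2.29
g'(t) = 0.2*t + 2.3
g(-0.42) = -3.24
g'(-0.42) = 2.22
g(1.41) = 1.15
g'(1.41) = 2.58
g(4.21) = 9.17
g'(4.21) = 3.14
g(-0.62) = -3.68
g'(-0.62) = 2.18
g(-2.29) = -7.03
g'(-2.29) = 1.84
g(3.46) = 6.87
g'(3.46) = 2.99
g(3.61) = 7.32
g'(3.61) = 3.02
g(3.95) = 8.36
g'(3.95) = 3.09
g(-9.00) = -14.89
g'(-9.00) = 0.50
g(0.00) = -2.29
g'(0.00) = 2.30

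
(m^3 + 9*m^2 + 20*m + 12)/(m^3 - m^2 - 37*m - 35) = (m^2 + 8*m + 12)/(m^2 - 2*m - 35)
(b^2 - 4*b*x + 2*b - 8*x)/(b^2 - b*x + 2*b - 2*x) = (-b + 4*x)/(-b + x)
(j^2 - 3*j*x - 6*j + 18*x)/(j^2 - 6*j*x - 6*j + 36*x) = (-j + 3*x)/(-j + 6*x)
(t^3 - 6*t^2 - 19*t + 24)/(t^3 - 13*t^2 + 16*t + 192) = (t - 1)/(t - 8)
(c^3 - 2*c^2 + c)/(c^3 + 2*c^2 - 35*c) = (c^2 - 2*c + 1)/(c^2 + 2*c - 35)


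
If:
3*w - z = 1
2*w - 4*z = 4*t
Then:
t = 1/6 - 5*z/6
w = z/3 + 1/3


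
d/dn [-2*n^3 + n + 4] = 1 - 6*n^2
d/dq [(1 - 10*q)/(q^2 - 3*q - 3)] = (10*q^2 - 2*q + 33)/(q^4 - 6*q^3 + 3*q^2 + 18*q + 9)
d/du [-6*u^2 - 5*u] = -12*u - 5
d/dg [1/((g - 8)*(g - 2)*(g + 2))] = (-(g - 8)*(g - 2) - (g - 8)*(g + 2) - (g - 2)*(g + 2))/((g - 8)^2*(g - 2)^2*(g + 2)^2)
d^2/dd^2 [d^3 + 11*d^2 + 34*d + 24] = 6*d + 22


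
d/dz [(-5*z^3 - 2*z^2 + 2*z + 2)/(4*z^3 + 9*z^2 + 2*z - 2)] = (-37*z^4 - 36*z^3 - 16*z^2 - 28*z - 8)/(16*z^6 + 72*z^5 + 97*z^4 + 20*z^3 - 32*z^2 - 8*z + 4)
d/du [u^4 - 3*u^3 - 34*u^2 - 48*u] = 4*u^3 - 9*u^2 - 68*u - 48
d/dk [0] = 0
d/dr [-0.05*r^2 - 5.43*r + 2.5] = -0.1*r - 5.43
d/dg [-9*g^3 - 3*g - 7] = -27*g^2 - 3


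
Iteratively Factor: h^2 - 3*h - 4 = (h - 4)*(h + 1)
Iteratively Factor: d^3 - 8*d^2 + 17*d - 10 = (d - 1)*(d^2 - 7*d + 10) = (d - 2)*(d - 1)*(d - 5)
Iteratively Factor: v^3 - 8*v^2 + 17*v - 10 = (v - 2)*(v^2 - 6*v + 5) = (v - 5)*(v - 2)*(v - 1)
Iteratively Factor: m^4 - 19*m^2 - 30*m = (m + 2)*(m^3 - 2*m^2 - 15*m) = (m + 2)*(m + 3)*(m^2 - 5*m) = (m - 5)*(m + 2)*(m + 3)*(m)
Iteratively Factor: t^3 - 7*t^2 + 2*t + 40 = (t + 2)*(t^2 - 9*t + 20) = (t - 5)*(t + 2)*(t - 4)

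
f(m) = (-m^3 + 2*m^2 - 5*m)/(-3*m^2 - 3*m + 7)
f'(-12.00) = 0.30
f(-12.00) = -5.34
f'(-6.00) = 0.13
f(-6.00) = -3.83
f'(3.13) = 0.11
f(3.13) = 0.84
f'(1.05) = -140.37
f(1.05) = -7.75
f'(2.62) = -0.00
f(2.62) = 0.81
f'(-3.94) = -0.57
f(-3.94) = -4.03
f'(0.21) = -0.79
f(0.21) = -0.16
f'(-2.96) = -3.80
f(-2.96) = -5.60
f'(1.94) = -0.51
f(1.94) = 0.94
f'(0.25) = -0.83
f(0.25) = -0.19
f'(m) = (6*m + 3)*(-m^3 + 2*m^2 - 5*m)/(-3*m^2 - 3*m + 7)^2 + (-3*m^2 + 4*m - 5)/(-3*m^2 - 3*m + 7) = (3*m^4 + 6*m^3 - 42*m^2 + 28*m - 35)/(9*m^4 + 18*m^3 - 33*m^2 - 42*m + 49)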